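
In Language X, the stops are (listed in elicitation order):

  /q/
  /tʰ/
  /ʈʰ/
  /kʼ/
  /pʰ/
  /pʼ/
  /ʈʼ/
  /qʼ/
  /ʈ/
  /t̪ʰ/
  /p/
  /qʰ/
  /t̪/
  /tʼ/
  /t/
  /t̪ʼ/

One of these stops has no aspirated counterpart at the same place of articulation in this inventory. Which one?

Bilabial: /p/ ~ /pʰ/ ~ /pʼ/
Dental: /t̪/ ~ /t̪ʰ/ ~ /t̪ʼ/
Alveolar: /t/ ~ /tʰ/ ~ /tʼ/
Retroflex: /ʈ/ ~ /ʈʰ/ ~ /ʈʼ/
Uvular: /q/ ~ /qʰ/ ~ /qʼ/
Velar: only /kʼ/ (ejective); no aspirated partner.
So /kʼ/ is the unpaired segment.

/kʼ/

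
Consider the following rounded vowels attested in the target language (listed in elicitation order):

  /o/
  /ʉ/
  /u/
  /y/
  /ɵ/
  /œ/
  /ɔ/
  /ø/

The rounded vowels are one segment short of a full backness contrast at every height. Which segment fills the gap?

/ɞ/

high: front /y/, central /ʉ/, back /u/.
high-mid: front /ø/, central /ɵ/, back /o/.
low-mid: front /œ/, central —, back /ɔ/.
The low-mid row has no central member, so the gap is the low-mid central rounded vowel /ɞ/.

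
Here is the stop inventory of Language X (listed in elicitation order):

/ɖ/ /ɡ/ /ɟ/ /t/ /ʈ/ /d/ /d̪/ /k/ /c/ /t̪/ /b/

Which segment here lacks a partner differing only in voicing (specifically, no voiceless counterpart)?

Dental: /t̪/ ~ /d̪/
Alveolar: /t/ ~ /d/
Retroflex: /ʈ/ ~ /ɖ/
Palatal: /c/ ~ /ɟ/
Velar: /k/ ~ /ɡ/
Bilabial: only /b/ (voiced); no voiceless partner.
So /b/ is the unpaired segment.

/b/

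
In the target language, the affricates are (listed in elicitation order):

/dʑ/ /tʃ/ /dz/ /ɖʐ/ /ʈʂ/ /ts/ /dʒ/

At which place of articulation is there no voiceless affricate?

alveolo-palatal

alveolar: voiceless /ts/, voiced /dz/.
postalveolar: voiceless /tʃ/, voiced /dʒ/.
retroflex: voiceless /ʈʂ/, voiced /ɖʐ/.
alveolo-palatal: voiceless —, voiced /dʑ/.
Every place of articulation has a voiceless member except alveolo-palatal, where /tɕ/ would be expected.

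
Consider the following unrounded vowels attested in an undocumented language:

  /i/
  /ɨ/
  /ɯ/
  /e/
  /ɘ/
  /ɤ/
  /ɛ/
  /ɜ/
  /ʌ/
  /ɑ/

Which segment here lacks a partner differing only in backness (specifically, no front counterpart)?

/ɑ/

High: /i/ ~ /ɨ/ ~ /ɯ/
High-mid: /e/ ~ /ɘ/ ~ /ɤ/
Low-mid: /ɛ/ ~ /ɜ/ ~ /ʌ/
Low: only /ɑ/ (back); no front partner.
So /ɑ/ is the unpaired segment.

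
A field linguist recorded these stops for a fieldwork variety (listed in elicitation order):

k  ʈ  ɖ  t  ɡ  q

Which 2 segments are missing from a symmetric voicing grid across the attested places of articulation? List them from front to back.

Voiceless: /t/ (alveolar), /ʈ/ (retroflex), /k/ (velar), /q/ (uvular).
Voiced: /ɖ/ (retroflex), /ɡ/ (velar).
Gaps, from front to back: alveolar lacks voiced (/d/); uvular lacks voiced (/ɢ/).

/d/, /ɢ/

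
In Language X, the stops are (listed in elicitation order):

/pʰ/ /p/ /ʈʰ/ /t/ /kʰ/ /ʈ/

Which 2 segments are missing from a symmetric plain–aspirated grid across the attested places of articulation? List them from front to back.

bilabial: plain /p/, aspirated /pʰ/.
alveolar: plain /t/, aspirated —.
retroflex: plain /ʈ/, aspirated /ʈʰ/.
velar: plain —, aspirated /kʰ/.
Gaps, from front to back: alveolar lacks aspirated (/tʰ/); velar lacks plain (/k/).

/tʰ/, /k/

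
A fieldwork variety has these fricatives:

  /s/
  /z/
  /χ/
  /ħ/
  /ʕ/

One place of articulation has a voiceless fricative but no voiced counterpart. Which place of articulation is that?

uvular

place of articulation  voiceless  voiced  
alveolar          s         z       
uvular            χ         —       
pharyngeal        ħ         ʕ       
Every place of articulation has a voiced member except uvular, where /ʁ/ would be expected.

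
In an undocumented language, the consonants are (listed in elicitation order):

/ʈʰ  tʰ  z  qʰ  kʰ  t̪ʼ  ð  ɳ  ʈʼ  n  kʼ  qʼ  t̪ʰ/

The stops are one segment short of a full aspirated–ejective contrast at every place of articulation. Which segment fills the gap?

place of articulation  aspirated  ejective
dental            t̪ʰ       t̪ʼ     
alveolar          tʰ        —       
retroflex         ʈʰ        ʈʼ      
velar             kʰ        kʼ      
uvular            qʰ        qʼ      
The alveolar row has no ejective member, so the gap is the ejective alveolar stop /tʼ/.

/tʼ/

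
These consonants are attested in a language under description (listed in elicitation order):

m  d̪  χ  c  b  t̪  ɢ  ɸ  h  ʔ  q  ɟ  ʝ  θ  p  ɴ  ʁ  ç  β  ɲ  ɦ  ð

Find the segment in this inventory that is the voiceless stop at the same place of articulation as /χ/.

/χ/ is a voiceless uvular fricative.
The voiceless stop at the same place is a voiceless uvular stop — in this inventory, /q/.

/q/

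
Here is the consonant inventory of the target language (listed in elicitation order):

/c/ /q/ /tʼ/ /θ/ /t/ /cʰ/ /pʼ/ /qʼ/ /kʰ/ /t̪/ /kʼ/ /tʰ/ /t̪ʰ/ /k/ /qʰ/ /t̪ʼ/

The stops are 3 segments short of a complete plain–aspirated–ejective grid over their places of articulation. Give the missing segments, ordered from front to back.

Plain: /t̪/ (dental), /t/ (alveolar), /c/ (palatal), /k/ (velar), /q/ (uvular).
Aspirated: /t̪ʰ/ (dental), /tʰ/ (alveolar), /cʰ/ (palatal), /kʰ/ (velar), /qʰ/ (uvular).
Ejective: /pʼ/ (bilabial), /t̪ʼ/ (dental), /tʼ/ (alveolar), /kʼ/ (velar), /qʼ/ (uvular).
Gaps, from front to back: bilabial lacks plain (/p/); bilabial lacks aspirated (/pʰ/); palatal lacks ejective (/cʼ/).

/p/, /pʰ/, /cʼ/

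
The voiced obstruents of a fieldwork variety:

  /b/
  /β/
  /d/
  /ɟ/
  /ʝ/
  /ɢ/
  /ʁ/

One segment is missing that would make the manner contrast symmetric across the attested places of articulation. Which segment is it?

/z/

Stop: /b/ (bilabial), /d/ (alveolar), /ɟ/ (palatal), /ɢ/ (uvular).
Fricative: /β/ (bilabial), /ʝ/ (palatal), /ʁ/ (uvular).
The alveolar row has no fricative member, so the gap is the alveolar fricative /z/.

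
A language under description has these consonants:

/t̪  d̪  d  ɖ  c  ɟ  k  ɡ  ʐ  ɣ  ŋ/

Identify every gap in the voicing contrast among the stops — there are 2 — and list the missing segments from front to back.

place of articulation  voiceless  voiced  
dental            t̪        d̪      
alveolar          —         d       
retroflex         —         ɖ       
palatal           c         ɟ       
velar             k         ɡ       
Gaps, from front to back: alveolar lacks voiceless (/t/); retroflex lacks voiceless (/ʈ/).

/t/, /ʈ/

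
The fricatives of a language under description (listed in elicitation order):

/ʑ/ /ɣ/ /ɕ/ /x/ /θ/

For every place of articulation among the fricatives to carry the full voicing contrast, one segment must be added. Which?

/ð/

place of articulation  voiceless  voiced  
dental            θ         —       
alveolo-palatal   ɕ         ʑ       
velar             x         ɣ       
The dental row has no voiced member, so the gap is the voiced dental fricative /ð/.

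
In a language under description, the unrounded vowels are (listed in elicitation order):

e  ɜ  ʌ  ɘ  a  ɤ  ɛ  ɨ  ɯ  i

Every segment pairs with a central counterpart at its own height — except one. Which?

High: /i/ ~ /ɨ/ ~ /ɯ/
High-mid: /e/ ~ /ɘ/ ~ /ɤ/
Low-mid: /ɛ/ ~ /ɜ/ ~ /ʌ/
Low: only /a/ (front); no central partner.
So /a/ is the unpaired segment.

/a/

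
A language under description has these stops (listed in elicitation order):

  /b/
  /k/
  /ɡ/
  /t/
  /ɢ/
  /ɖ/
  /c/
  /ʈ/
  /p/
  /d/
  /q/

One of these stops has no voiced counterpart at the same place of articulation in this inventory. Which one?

Bilabial: /p/ ~ /b/
Alveolar: /t/ ~ /d/
Retroflex: /ʈ/ ~ /ɖ/
Velar: /k/ ~ /ɡ/
Uvular: /q/ ~ /ɢ/
Palatal: only /c/ (voiceless); no voiced partner.
So /c/ is the unpaired segment.

/c/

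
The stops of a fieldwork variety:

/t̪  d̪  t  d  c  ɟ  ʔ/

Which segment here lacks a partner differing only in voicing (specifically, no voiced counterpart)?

Dental: /t̪/ ~ /d̪/
Alveolar: /t/ ~ /d/
Palatal: /c/ ~ /ɟ/
Glottal: only /ʔ/ (voiceless); no voiced partner.
So /ʔ/ is the unpaired segment.

/ʔ/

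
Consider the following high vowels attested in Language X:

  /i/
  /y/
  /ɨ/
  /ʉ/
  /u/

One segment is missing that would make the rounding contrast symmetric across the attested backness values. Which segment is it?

backness          unrounded  rounded 
front             i         y       
central           ɨ         ʉ       
back              —         u       
The back row has no unrounded member, so the gap is the back unrounded vowel /ɯ/.

/ɯ/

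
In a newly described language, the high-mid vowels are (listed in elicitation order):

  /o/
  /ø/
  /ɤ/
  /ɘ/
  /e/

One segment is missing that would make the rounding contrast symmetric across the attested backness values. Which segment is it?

Unrounded: /e/ (front), /ɘ/ (central), /ɤ/ (back).
Rounded: /ø/ (front), /o/ (back).
The central row has no rounded member, so the gap is the central rounded vowel /ɵ/.

/ɵ/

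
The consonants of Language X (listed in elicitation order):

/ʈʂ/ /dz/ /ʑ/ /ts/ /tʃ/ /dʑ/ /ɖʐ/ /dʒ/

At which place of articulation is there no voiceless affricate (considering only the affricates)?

alveolar: voiceless /ts/, voiced /dz/.
postalveolar: voiceless /tʃ/, voiced /dʒ/.
retroflex: voiceless /ʈʂ/, voiced /ɖʐ/.
alveolo-palatal: voiceless —, voiced /dʑ/.
Every place of articulation has a voiceless member except alveolo-palatal, where /tɕ/ would be expected.

alveolo-palatal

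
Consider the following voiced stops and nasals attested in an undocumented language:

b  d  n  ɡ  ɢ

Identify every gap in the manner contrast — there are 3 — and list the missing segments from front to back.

bilabial: oral stop /b/, nasal —.
alveolar: oral stop /d/, nasal /n/.
velar: oral stop /ɡ/, nasal —.
uvular: oral stop /ɢ/, nasal —.
Gaps, from front to back: bilabial lacks nasal (/m/); velar lacks nasal (/ŋ/); uvular lacks nasal (/ɴ/).

/m/, /ŋ/, /ɴ/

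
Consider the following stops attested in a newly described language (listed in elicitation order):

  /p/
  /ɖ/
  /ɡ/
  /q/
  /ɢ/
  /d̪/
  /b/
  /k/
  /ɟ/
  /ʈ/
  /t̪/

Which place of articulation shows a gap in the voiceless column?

palatal

place of articulation  voiceless  voiced  
bilabial          p         b       
dental            t̪        d̪      
retroflex         ʈ         ɖ       
palatal           —         ɟ       
velar             k         ɡ       
uvular            q         ɢ       
Every place of articulation has a voiceless member except palatal, where /c/ would be expected.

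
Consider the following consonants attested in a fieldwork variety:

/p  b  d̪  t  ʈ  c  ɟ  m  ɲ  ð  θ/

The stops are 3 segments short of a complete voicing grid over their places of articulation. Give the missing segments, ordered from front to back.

place of articulation  voiceless  voiced  
bilabial          p         b       
dental            —         d̪      
alveolar          t         —       
retroflex         ʈ         —       
palatal           c         ɟ       
Gaps, from front to back: dental lacks voiceless (/t̪/); alveolar lacks voiced (/d/); retroflex lacks voiced (/ɖ/).

/t̪/, /d/, /ɖ/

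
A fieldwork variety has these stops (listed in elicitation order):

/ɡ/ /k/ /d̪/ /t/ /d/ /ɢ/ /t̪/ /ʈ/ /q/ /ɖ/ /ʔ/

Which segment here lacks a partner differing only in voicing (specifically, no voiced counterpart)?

/ʔ/

Dental: /t̪/ ~ /d̪/
Alveolar: /t/ ~ /d/
Retroflex: /ʈ/ ~ /ɖ/
Velar: /k/ ~ /ɡ/
Uvular: /q/ ~ /ɢ/
Glottal: only /ʔ/ (voiceless); no voiced partner.
So /ʔ/ is the unpaired segment.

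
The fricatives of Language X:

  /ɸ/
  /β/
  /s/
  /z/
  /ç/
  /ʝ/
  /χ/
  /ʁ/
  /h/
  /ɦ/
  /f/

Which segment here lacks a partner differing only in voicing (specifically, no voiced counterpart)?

/f/

Bilabial: /ɸ/ ~ /β/
Alveolar: /s/ ~ /z/
Palatal: /ç/ ~ /ʝ/
Uvular: /χ/ ~ /ʁ/
Glottal: /h/ ~ /ɦ/
Labiodental: only /f/ (voiceless); no voiced partner.
So /f/ is the unpaired segment.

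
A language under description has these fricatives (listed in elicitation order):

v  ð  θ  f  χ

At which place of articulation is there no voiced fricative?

uvular

labiodental: voiceless /f/, voiced /v/.
dental: voiceless /θ/, voiced /ð/.
uvular: voiceless /χ/, voiced —.
Every place of articulation has a voiced member except uvular, where /ʁ/ would be expected.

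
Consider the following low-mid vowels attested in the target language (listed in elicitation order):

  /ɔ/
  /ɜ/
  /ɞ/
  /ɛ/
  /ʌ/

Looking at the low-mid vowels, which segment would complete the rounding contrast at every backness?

/œ/

Unrounded: /ɛ/ (front), /ɜ/ (central), /ʌ/ (back).
Rounded: /ɞ/ (central), /ɔ/ (back).
The front row has no rounded member, so the gap is the front rounded vowel /œ/.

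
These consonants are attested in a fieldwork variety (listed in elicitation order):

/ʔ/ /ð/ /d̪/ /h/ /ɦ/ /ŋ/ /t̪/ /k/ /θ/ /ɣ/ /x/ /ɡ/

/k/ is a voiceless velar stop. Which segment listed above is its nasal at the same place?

The nasal at the same place is a velar nasal — in this inventory, /ŋ/.

/ŋ/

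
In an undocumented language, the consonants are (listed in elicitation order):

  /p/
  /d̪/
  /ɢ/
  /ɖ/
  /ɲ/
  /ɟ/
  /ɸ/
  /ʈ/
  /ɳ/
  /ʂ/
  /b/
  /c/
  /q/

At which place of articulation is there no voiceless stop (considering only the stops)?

dental

bilabial: voiceless /p/, voiced /b/.
dental: voiceless —, voiced /d̪/.
retroflex: voiceless /ʈ/, voiced /ɖ/.
palatal: voiceless /c/, voiced /ɟ/.
uvular: voiceless /q/, voiced /ɢ/.
Every place of articulation has a voiceless member except dental, where /t̪/ would be expected.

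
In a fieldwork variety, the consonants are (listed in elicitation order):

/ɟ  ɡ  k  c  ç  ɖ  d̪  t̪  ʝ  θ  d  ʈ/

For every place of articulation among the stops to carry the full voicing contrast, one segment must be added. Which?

/t/

place of articulation  voiceless  voiced  
dental            t̪        d̪      
alveolar          —         d       
retroflex         ʈ         ɖ       
palatal           c         ɟ       
velar             k         ɡ       
The alveolar row has no voiceless member, so the gap is the voiceless alveolar stop /t/.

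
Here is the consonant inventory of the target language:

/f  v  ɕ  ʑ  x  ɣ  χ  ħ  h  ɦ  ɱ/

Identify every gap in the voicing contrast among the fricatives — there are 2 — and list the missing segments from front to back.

place of articulation  voiceless  voiced  
labiodental       f         v       
alveolo-palatal   ɕ         ʑ       
velar             x         ɣ       
uvular            χ         —       
pharyngeal        ħ         —       
glottal           h         ɦ       
Gaps, from front to back: uvular lacks voiced (/ʁ/); pharyngeal lacks voiced (/ʕ/).

/ʁ/, /ʕ/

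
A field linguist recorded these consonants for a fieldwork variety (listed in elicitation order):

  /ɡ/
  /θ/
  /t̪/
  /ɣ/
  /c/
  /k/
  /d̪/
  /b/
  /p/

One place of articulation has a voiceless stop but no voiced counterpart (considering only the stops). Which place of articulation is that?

Voiceless: /p/ (bilabial), /t̪/ (dental), /c/ (palatal), /k/ (velar).
Voiced: /b/ (bilabial), /d̪/ (dental), /ɡ/ (velar).
Every place of articulation has a voiced member except palatal, where /ɟ/ would be expected.

palatal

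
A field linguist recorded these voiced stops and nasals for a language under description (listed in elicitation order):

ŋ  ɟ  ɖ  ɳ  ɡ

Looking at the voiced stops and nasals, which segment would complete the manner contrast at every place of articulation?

/ɲ/

retroflex: oral stop /ɖ/, nasal /ɳ/.
palatal: oral stop /ɟ/, nasal —.
velar: oral stop /ɡ/, nasal /ŋ/.
The palatal row has no nasal member, so the gap is the palatal nasal /ɲ/.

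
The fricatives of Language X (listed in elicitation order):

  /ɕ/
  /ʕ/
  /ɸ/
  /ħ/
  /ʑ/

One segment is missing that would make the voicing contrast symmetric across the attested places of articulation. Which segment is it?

/β/

bilabial: voiceless /ɸ/, voiced —.
alveolo-palatal: voiceless /ɕ/, voiced /ʑ/.
pharyngeal: voiceless /ħ/, voiced /ʕ/.
The bilabial row has no voiced member, so the gap is the voiced bilabial fricative /β/.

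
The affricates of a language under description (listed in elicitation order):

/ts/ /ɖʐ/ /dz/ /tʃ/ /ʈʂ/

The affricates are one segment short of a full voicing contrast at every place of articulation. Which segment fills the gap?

place of articulation  voiceless  voiced  
alveolar          ts        dz      
postalveolar      tʃ        —       
retroflex         ʈʂ        ɖʐ      
The postalveolar row has no voiced member, so the gap is the voiced postalveolar affricate /dʒ/.

/dʒ/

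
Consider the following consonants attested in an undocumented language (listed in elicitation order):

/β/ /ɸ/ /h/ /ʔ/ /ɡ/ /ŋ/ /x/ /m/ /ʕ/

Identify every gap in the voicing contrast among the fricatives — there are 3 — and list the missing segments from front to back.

Voiceless: /ɸ/ (bilabial), /x/ (velar), /h/ (glottal).
Voiced: /β/ (bilabial), /ʕ/ (pharyngeal).
Gaps, from front to back: velar lacks voiced (/ɣ/); pharyngeal lacks voiceless (/ħ/); glottal lacks voiced (/ɦ/).

/ɣ/, /ħ/, /ɦ/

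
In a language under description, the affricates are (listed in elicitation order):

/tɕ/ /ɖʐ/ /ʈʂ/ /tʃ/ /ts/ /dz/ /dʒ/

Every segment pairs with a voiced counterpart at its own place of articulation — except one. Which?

Alveolar: /ts/ ~ /dz/
Postalveolar: /tʃ/ ~ /dʒ/
Retroflex: /ʈʂ/ ~ /ɖʐ/
Alveolo-palatal: only /tɕ/ (voiceless); no voiced partner.
So /tɕ/ is the unpaired segment.

/tɕ/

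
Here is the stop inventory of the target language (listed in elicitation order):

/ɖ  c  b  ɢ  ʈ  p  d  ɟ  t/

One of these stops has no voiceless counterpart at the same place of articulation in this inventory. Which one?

/ɢ/

Bilabial: /p/ ~ /b/
Alveolar: /t/ ~ /d/
Retroflex: /ʈ/ ~ /ɖ/
Palatal: /c/ ~ /ɟ/
Uvular: only /ɢ/ (voiced); no voiceless partner.
So /ɢ/ is the unpaired segment.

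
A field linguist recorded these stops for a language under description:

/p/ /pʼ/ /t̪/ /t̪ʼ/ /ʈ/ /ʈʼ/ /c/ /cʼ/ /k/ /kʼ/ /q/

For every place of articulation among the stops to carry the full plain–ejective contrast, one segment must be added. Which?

/qʼ/

bilabial: plain /p/, ejective /pʼ/.
dental: plain /t̪/, ejective /t̪ʼ/.
retroflex: plain /ʈ/, ejective /ʈʼ/.
palatal: plain /c/, ejective /cʼ/.
velar: plain /k/, ejective /kʼ/.
uvular: plain /q/, ejective —.
The uvular row has no ejective member, so the gap is the ejective uvular stop /qʼ/.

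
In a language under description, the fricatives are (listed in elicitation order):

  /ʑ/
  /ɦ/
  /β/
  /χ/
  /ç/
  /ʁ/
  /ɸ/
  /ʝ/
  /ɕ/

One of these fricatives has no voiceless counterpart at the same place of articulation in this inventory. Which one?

Bilabial: /ɸ/ ~ /β/
Alveolo-palatal: /ɕ/ ~ /ʑ/
Palatal: /ç/ ~ /ʝ/
Uvular: /χ/ ~ /ʁ/
Glottal: only /ɦ/ (voiced); no voiceless partner.
So /ɦ/ is the unpaired segment.

/ɦ/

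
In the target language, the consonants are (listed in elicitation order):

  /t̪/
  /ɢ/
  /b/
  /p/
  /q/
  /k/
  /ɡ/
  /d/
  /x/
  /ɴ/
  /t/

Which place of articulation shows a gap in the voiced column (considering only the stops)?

place of articulation  voiceless  voiced  
bilabial          p         b       
dental            t̪        —       
alveolar          t         d       
velar             k         ɡ       
uvular            q         ɢ       
Every place of articulation has a voiced member except dental, where /d̪/ would be expected.

dental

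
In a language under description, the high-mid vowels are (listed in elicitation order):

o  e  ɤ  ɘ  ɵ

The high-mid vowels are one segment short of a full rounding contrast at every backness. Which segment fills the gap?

backness          unrounded  rounded 
front             e         —       
central           ɘ         ɵ       
back              ɤ         o       
The front row has no rounded member, so the gap is the front rounded vowel /ø/.

/ø/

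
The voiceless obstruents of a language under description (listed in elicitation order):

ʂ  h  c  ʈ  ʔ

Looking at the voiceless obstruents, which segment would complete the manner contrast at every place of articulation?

/ç/

place of articulation  stop      fricative
retroflex         ʈ         ʂ       
palatal           c         —       
glottal           ʔ         h       
The palatal row has no fricative member, so the gap is the palatal fricative /ç/.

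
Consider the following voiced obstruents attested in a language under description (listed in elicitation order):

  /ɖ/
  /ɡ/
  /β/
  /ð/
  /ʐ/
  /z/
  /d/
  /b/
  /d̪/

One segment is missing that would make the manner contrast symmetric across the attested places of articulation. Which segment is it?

/ɣ/

Stop: /b/ (bilabial), /d̪/ (dental), /d/ (alveolar), /ɖ/ (retroflex), /ɡ/ (velar).
Fricative: /β/ (bilabial), /ð/ (dental), /z/ (alveolar), /ʐ/ (retroflex).
The velar row has no fricative member, so the gap is the velar fricative /ɣ/.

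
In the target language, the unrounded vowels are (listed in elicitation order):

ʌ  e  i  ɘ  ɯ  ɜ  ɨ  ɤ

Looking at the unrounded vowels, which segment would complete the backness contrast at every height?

height            front     central   back    
high              i         ɨ         ɯ       
high-mid          e         ɘ         ɤ       
low-mid           —         ɜ         ʌ       
The low-mid row has no front member, so the gap is the low-mid front unrounded vowel /ɛ/.

/ɛ/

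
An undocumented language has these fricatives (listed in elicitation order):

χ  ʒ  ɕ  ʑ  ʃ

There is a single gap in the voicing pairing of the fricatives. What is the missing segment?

Voiceless: /ʃ/ (postalveolar), /ɕ/ (alveolo-palatal), /χ/ (uvular).
Voiced: /ʒ/ (postalveolar), /ʑ/ (alveolo-palatal).
The uvular row has no voiced member, so the gap is the voiced uvular fricative /ʁ/.

/ʁ/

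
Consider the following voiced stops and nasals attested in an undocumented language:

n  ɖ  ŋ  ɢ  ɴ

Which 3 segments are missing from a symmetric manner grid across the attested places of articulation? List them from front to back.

place of articulation  oral stop  nasal   
alveolar          —         n       
retroflex         ɖ         —       
velar             —         ŋ       
uvular            ɢ         ɴ       
Gaps, from front to back: alveolar lacks oral stop (/d/); retroflex lacks nasal (/ɳ/); velar lacks oral stop (/ɡ/).

/d/, /ɳ/, /ɡ/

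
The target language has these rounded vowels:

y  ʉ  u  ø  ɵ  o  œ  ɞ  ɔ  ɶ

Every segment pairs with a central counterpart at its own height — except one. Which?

High: /y/ ~ /ʉ/ ~ /u/
High-mid: /ø/ ~ /ɵ/ ~ /o/
Low-mid: /œ/ ~ /ɞ/ ~ /ɔ/
Low: only /ɶ/ (front); no central partner.
So /ɶ/ is the unpaired segment.

/ɶ/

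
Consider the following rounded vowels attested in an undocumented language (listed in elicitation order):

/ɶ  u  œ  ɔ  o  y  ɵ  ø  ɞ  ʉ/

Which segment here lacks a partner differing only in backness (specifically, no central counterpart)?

High: /y/ ~ /ʉ/ ~ /u/
High-mid: /ø/ ~ /ɵ/ ~ /o/
Low-mid: /œ/ ~ /ɞ/ ~ /ɔ/
Low: only /ɶ/ (front); no central partner.
So /ɶ/ is the unpaired segment.

/ɶ/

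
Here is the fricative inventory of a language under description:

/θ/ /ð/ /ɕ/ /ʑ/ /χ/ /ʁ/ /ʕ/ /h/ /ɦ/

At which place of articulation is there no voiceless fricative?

dental: voiceless /θ/, voiced /ð/.
alveolo-palatal: voiceless /ɕ/, voiced /ʑ/.
uvular: voiceless /χ/, voiced /ʁ/.
pharyngeal: voiceless —, voiced /ʕ/.
glottal: voiceless /h/, voiced /ɦ/.
Every place of articulation has a voiceless member except pharyngeal, where /ħ/ would be expected.

pharyngeal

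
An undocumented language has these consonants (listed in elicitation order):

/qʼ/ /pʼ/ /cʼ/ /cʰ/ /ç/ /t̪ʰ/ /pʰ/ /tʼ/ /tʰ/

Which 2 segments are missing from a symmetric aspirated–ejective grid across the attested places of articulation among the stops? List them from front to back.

place of articulation  aspirated  ejective
bilabial          pʰ        pʼ      
dental            t̪ʰ       —       
alveolar          tʰ        tʼ      
palatal           cʰ        cʼ      
uvular            —         qʼ      
Gaps, from front to back: dental lacks ejective (/t̪ʼ/); uvular lacks aspirated (/qʰ/).

/t̪ʼ/, /qʰ/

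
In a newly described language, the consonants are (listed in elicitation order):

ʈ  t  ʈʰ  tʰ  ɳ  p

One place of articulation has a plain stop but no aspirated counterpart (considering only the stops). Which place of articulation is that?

bilabial

place of articulation  plain     aspirated
bilabial          p         —       
alveolar          t         tʰ      
retroflex         ʈ         ʈʰ      
Every place of articulation has an aspirated member except bilabial, where /pʰ/ would be expected.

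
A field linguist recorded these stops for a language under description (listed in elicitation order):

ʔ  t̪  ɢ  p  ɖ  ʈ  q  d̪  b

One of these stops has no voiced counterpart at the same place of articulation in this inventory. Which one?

/ʔ/

Bilabial: /p/ ~ /b/
Dental: /t̪/ ~ /d̪/
Retroflex: /ʈ/ ~ /ɖ/
Uvular: /q/ ~ /ɢ/
Glottal: only /ʔ/ (voiceless); no voiced partner.
So /ʔ/ is the unpaired segment.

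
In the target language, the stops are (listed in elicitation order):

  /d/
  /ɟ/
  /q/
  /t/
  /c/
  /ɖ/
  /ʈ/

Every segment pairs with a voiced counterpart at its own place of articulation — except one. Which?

Alveolar: /t/ ~ /d/
Retroflex: /ʈ/ ~ /ɖ/
Palatal: /c/ ~ /ɟ/
Uvular: only /q/ (voiceless); no voiced partner.
So /q/ is the unpaired segment.

/q/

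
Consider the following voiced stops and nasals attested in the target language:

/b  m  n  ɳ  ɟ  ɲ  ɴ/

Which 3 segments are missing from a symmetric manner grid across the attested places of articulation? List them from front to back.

bilabial: oral stop /b/, nasal /m/.
alveolar: oral stop —, nasal /n/.
retroflex: oral stop —, nasal /ɳ/.
palatal: oral stop /ɟ/, nasal /ɲ/.
uvular: oral stop —, nasal /ɴ/.
Gaps, from front to back: alveolar lacks oral stop (/d/); retroflex lacks oral stop (/ɖ/); uvular lacks oral stop (/ɢ/).

/d/, /ɖ/, /ɢ/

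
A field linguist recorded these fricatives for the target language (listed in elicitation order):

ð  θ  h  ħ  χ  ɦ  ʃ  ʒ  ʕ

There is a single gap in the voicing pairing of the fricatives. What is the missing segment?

Voiceless: /θ/ (dental), /ʃ/ (postalveolar), /χ/ (uvular), /ħ/ (pharyngeal), /h/ (glottal).
Voiced: /ð/ (dental), /ʒ/ (postalveolar), /ʕ/ (pharyngeal), /ɦ/ (glottal).
The uvular row has no voiced member, so the gap is the voiced uvular fricative /ʁ/.

/ʁ/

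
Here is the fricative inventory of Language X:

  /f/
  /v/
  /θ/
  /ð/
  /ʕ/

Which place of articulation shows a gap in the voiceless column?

Voiceless: /f/ (labiodental), /θ/ (dental).
Voiced: /v/ (labiodental), /ð/ (dental), /ʕ/ (pharyngeal).
Every place of articulation has a voiceless member except pharyngeal, where /ħ/ would be expected.

pharyngeal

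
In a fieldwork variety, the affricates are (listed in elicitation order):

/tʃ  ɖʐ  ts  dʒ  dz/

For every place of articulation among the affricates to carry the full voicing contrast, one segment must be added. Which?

Voiceless: /ts/ (alveolar), /tʃ/ (postalveolar).
Voiced: /dz/ (alveolar), /dʒ/ (postalveolar), /ɖʐ/ (retroflex).
The retroflex row has no voiceless member, so the gap is the voiceless retroflex affricate /ʈʂ/.

/ʈʂ/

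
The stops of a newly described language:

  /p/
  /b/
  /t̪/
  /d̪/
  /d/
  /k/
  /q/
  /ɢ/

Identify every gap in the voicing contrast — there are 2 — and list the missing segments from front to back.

Voiceless: /p/ (bilabial), /t̪/ (dental), /k/ (velar), /q/ (uvular).
Voiced: /b/ (bilabial), /d̪/ (dental), /d/ (alveolar), /ɢ/ (uvular).
Gaps, from front to back: alveolar lacks voiceless (/t/); velar lacks voiced (/ɡ/).

/t/, /ɡ/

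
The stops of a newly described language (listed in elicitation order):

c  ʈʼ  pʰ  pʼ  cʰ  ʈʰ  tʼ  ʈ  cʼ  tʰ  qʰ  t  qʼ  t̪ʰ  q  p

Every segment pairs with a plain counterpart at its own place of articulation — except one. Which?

/t̪ʰ/

Bilabial: /p/ ~ /pʰ/ ~ /pʼ/
Alveolar: /t/ ~ /tʰ/ ~ /tʼ/
Retroflex: /ʈ/ ~ /ʈʰ/ ~ /ʈʼ/
Palatal: /c/ ~ /cʰ/ ~ /cʼ/
Uvular: /q/ ~ /qʰ/ ~ /qʼ/
Dental: only /t̪ʰ/ (aspirated); no plain partner.
So /t̪ʰ/ is the unpaired segment.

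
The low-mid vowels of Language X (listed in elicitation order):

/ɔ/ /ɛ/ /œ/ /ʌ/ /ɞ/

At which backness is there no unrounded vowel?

central

backness          unrounded  rounded 
front             ɛ         œ       
central           —         ɞ       
back              ʌ         ɔ       
Every backness has an unrounded member except central, where /ɜ/ would be expected.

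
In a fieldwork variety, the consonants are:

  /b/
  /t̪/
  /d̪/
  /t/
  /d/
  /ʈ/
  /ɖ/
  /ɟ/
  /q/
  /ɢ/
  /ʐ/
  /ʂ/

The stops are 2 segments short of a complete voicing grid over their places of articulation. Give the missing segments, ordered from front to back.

place of articulation  voiceless  voiced  
bilabial          —         b       
dental            t̪        d̪      
alveolar          t         d       
retroflex         ʈ         ɖ       
palatal           —         ɟ       
uvular            q         ɢ       
Gaps, from front to back: bilabial lacks voiceless (/p/); palatal lacks voiceless (/c/).

/p/, /c/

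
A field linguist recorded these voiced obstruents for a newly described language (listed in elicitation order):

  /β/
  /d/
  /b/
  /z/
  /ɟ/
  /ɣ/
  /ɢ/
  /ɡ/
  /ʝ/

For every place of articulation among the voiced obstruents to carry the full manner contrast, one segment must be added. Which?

Stop: /b/ (bilabial), /d/ (alveolar), /ɟ/ (palatal), /ɡ/ (velar), /ɢ/ (uvular).
Fricative: /β/ (bilabial), /z/ (alveolar), /ʝ/ (palatal), /ɣ/ (velar).
The uvular row has no fricative member, so the gap is the uvular fricative /ʁ/.

/ʁ/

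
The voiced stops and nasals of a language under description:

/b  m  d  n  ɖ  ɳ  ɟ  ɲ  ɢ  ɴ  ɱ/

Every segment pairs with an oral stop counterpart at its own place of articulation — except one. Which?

/ɱ/

Bilabial: /b/ ~ /m/
Alveolar: /d/ ~ /n/
Retroflex: /ɖ/ ~ /ɳ/
Palatal: /ɟ/ ~ /ɲ/
Uvular: /ɢ/ ~ /ɴ/
Labiodental: only /ɱ/ (nasal); no oral stop partner.
So /ɱ/ is the unpaired segment.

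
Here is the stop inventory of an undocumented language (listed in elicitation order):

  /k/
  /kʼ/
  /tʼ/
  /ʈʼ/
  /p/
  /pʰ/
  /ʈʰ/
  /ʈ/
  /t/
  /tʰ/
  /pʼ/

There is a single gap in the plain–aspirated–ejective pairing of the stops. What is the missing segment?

/kʰ/

place of articulation  plain     aspirated  ejective
bilabial          p         pʰ        pʼ      
alveolar          t         tʰ        tʼ      
retroflex         ʈ         ʈʰ        ʈʼ      
velar             k         —         kʼ      
The velar row has no aspirated member, so the gap is the aspirated velar stop /kʰ/.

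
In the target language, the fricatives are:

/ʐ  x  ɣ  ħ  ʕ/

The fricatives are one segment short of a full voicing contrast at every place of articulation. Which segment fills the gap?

/ʂ/

Voiceless: /x/ (velar), /ħ/ (pharyngeal).
Voiced: /ʐ/ (retroflex), /ɣ/ (velar), /ʕ/ (pharyngeal).
The retroflex row has no voiceless member, so the gap is the voiceless retroflex fricative /ʂ/.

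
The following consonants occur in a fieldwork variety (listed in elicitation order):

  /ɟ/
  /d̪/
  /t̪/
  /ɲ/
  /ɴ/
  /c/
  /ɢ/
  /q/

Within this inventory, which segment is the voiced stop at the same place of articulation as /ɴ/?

/ɴ/ is an uvular nasal.
The voiced stop at the same place is a voiced uvular stop — in this inventory, /ɢ/.

/ɢ/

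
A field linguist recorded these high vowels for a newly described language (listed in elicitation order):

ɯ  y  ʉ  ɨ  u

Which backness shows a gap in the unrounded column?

front

front: unrounded —, rounded /y/.
central: unrounded /ɨ/, rounded /ʉ/.
back: unrounded /ɯ/, rounded /u/.
Every backness has an unrounded member except front, where /i/ would be expected.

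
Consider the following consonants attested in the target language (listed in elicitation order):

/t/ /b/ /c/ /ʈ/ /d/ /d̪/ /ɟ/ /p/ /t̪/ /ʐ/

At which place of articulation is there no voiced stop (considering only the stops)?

place of articulation  voiceless  voiced  
bilabial          p         b       
dental            t̪        d̪      
alveolar          t         d       
retroflex         ʈ         —       
palatal           c         ɟ       
Every place of articulation has a voiced member except retroflex, where /ɖ/ would be expected.

retroflex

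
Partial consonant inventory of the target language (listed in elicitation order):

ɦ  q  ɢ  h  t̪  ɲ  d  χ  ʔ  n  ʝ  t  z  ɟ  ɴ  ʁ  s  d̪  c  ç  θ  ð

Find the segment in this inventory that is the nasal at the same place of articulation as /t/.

/n/

/t/ is a voiceless alveolar stop.
The nasal at the same place is an alveolar nasal — in this inventory, /n/.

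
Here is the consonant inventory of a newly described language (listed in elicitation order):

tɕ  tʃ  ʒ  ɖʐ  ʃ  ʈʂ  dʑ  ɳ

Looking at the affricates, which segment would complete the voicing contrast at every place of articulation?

/dʒ/

postalveolar: voiceless /tʃ/, voiced —.
retroflex: voiceless /ʈʂ/, voiced /ɖʐ/.
alveolo-palatal: voiceless /tɕ/, voiced /dʑ/.
The postalveolar row has no voiced member, so the gap is the voiced postalveolar affricate /dʒ/.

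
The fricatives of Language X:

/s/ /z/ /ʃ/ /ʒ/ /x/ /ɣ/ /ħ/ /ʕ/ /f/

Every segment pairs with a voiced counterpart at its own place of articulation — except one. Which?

Alveolar: /s/ ~ /z/
Postalveolar: /ʃ/ ~ /ʒ/
Velar: /x/ ~ /ɣ/
Pharyngeal: /ħ/ ~ /ʕ/
Labiodental: only /f/ (voiceless); no voiced partner.
So /f/ is the unpaired segment.

/f/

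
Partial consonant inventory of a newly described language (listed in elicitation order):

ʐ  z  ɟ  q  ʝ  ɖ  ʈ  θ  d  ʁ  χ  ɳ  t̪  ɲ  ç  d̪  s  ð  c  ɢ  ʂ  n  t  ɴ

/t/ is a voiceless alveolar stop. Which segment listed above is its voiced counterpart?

/d/

The voiced counterpart is a voiced alveolar stop — in this inventory, /d/.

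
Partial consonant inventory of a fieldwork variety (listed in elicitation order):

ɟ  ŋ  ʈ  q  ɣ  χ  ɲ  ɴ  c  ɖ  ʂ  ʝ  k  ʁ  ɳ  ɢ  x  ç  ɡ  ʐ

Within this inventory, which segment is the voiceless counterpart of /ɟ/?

/c/

/ɟ/ is a voiced palatal stop.
The voiceless counterpart is a voiceless palatal stop — in this inventory, /c/.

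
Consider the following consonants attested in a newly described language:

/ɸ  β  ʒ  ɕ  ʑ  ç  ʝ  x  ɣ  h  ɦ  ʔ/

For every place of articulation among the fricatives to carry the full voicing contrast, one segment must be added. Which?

Voiceless: /ɸ/ (bilabial), /ɕ/ (alveolo-palatal), /ç/ (palatal), /x/ (velar), /h/ (glottal).
Voiced: /β/ (bilabial), /ʒ/ (postalveolar), /ʑ/ (alveolo-palatal), /ʝ/ (palatal), /ɣ/ (velar), /ɦ/ (glottal).
The postalveolar row has no voiceless member, so the gap is the voiceless postalveolar fricative /ʃ/.

/ʃ/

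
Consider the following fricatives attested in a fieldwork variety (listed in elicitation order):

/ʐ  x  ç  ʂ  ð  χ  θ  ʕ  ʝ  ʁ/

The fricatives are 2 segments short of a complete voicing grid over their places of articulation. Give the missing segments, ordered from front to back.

Voiceless: /θ/ (dental), /ʂ/ (retroflex), /ç/ (palatal), /x/ (velar), /χ/ (uvular).
Voiced: /ð/ (dental), /ʐ/ (retroflex), /ʝ/ (palatal), /ʁ/ (uvular), /ʕ/ (pharyngeal).
Gaps, from front to back: velar lacks voiced (/ɣ/); pharyngeal lacks voiceless (/ħ/).

/ɣ/, /ħ/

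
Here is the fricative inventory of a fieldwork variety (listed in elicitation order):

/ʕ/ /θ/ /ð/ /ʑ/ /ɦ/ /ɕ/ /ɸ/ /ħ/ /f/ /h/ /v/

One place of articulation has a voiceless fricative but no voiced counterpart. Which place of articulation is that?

bilabial

place of articulation  voiceless  voiced  
bilabial          ɸ         —       
labiodental       f         v       
dental            θ         ð       
alveolo-palatal   ɕ         ʑ       
pharyngeal        ħ         ʕ       
glottal           h         ɦ       
Every place of articulation has a voiced member except bilabial, where /β/ would be expected.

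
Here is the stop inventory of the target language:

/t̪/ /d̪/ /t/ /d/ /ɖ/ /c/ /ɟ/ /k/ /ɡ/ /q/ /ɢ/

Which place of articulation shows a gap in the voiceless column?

retroflex

dental: voiceless /t̪/, voiced /d̪/.
alveolar: voiceless /t/, voiced /d/.
retroflex: voiceless —, voiced /ɖ/.
palatal: voiceless /c/, voiced /ɟ/.
velar: voiceless /k/, voiced /ɡ/.
uvular: voiceless /q/, voiced /ɢ/.
Every place of articulation has a voiceless member except retroflex, where /ʈ/ would be expected.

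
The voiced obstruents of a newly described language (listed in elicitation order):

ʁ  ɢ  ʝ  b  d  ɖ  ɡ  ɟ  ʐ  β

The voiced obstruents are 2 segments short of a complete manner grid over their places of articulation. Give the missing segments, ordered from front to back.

/z/, /ɣ/

Stop: /b/ (bilabial), /d/ (alveolar), /ɖ/ (retroflex), /ɟ/ (palatal), /ɡ/ (velar), /ɢ/ (uvular).
Fricative: /β/ (bilabial), /ʐ/ (retroflex), /ʝ/ (palatal), /ʁ/ (uvular).
Gaps, from front to back: alveolar lacks fricative (/z/); velar lacks fricative (/ɣ/).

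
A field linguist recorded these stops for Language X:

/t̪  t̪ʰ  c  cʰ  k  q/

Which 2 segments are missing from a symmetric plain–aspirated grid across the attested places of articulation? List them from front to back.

/kʰ/, /qʰ/

place of articulation  plain     aspirated
dental            t̪        t̪ʰ     
palatal           c         cʰ      
velar             k         —       
uvular            q         —       
Gaps, from front to back: velar lacks aspirated (/kʰ/); uvular lacks aspirated (/qʰ/).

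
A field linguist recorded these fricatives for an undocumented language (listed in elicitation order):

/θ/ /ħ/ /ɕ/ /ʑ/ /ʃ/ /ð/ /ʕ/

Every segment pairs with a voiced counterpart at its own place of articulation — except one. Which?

Dental: /θ/ ~ /ð/
Alveolo-palatal: /ɕ/ ~ /ʑ/
Pharyngeal: /ħ/ ~ /ʕ/
Postalveolar: only /ʃ/ (voiceless); no voiced partner.
So /ʃ/ is the unpaired segment.

/ʃ/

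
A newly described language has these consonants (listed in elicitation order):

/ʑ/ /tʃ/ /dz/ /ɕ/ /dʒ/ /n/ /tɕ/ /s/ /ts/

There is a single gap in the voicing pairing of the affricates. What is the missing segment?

Voiceless: /ts/ (alveolar), /tʃ/ (postalveolar), /tɕ/ (alveolo-palatal).
Voiced: /dz/ (alveolar), /dʒ/ (postalveolar).
The alveolo-palatal row has no voiced member, so the gap is the voiced alveolo-palatal affricate /dʑ/.

/dʑ/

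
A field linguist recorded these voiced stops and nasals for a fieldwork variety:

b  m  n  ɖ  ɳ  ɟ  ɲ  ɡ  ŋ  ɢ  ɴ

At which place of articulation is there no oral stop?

place of articulation  oral stop  nasal   
bilabial          b         m       
alveolar          —         n       
retroflex         ɖ         ɳ       
palatal           ɟ         ɲ       
velar             ɡ         ŋ       
uvular            ɢ         ɴ       
Every place of articulation has an oral stop member except alveolar, where /d/ would be expected.

alveolar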